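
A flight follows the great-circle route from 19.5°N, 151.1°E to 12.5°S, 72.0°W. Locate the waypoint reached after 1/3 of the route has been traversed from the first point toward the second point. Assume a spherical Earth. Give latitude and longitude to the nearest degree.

≈ 15°N, 161°W

Write both endpoints as unit vectors p₁, p₂ with components (cos φ cos λ, cos φ sin λ, sin φ).
The central angle between the endpoints is δ = arccos(p₁·p₂) ≈ 2.410 rad (138.1°).
Interpolate at f = 1/3 with slerp weights a = sin((1−f)δ)/sin δ ≈ 1.496, b = sin(fδ)/sin δ ≈ 1.078.
p = a·p₁ + b·p₂ ≈ (-0.910, -0.319, 0.266); φ = arcsin(p_z) ≈ 15.44°, λ = atan2(p_y, p_x) ≈ -160.68°.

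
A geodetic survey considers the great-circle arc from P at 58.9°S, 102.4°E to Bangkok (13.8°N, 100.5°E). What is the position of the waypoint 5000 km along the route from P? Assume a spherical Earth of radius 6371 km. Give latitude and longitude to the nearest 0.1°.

Write both endpoints as unit vectors p₁, p₂ with components (cos φ cos λ, cos φ sin λ, sin φ).
The central angle between the endpoints is δ = arccos(p₁·p₂) ≈ 1.269 rad (72.7°). The total great-circle distance is δ·R ≈ 1.269 × 6371 ≈ 8086 km, so the target fraction is f = 5000/8086 ≈ 0.618.
Interpolate at f ≈ 0.618 with slerp weights a = sin((1−f)δ)/sin δ ≈ 0.488, b = sin(fδ)/sin δ ≈ 0.740.
p = a·p₁ + b·p₂ ≈ (-0.185, 0.953, -0.241); φ = arcsin(p_z) ≈ -13.95°, λ = atan2(p_y, p_x) ≈ 100.99°.

≈ 13.9°S, 101.0°E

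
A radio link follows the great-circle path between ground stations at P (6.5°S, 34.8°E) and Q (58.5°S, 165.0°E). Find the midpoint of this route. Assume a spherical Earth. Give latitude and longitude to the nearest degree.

Write both endpoints as unit vectors p₁, p₂ with components (cos φ cos λ, cos φ sin λ, sin φ).
The central angle between the endpoints is δ = arccos(p₁·p₂) ≈ 1.812 rad (103.8°).
Interpolate at f = 1/2 with slerp weights a = sin((1−f)δ)/sin δ ≈ 0.810, b = sin(fδ)/sin δ ≈ 0.810.
p = a·p₁ + b·p₂ ≈ (0.252, 0.569, -0.783); φ = arcsin(p_z) ≈ -51.50°, λ = atan2(p_y, p_x) ≈ 66.10°.

≈ (52°S, 66°E)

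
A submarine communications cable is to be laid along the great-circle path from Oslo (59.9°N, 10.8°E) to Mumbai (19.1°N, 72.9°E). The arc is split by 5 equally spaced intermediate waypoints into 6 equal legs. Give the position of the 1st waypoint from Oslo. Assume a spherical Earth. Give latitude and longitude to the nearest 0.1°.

≈ (56.1°N, 28.2°E)

Write both endpoints as unit vectors p₁, p₂ with components (cos φ cos λ, cos φ sin λ, sin φ).
The central angle between the endpoints is δ = arccos(p₁·p₂) ≈ 1.042 rad (59.7°).
Interpolate at f = 1/6 with slerp weights a = sin((1−f)δ)/sin δ ≈ 0.884, b = sin(fδ)/sin δ ≈ 0.200.
p = a·p₁ + b·p₂ ≈ (0.491, 0.264, 0.830); φ = arcsin(p_z) ≈ 56.12°, λ = atan2(p_y, p_x) ≈ 28.24°.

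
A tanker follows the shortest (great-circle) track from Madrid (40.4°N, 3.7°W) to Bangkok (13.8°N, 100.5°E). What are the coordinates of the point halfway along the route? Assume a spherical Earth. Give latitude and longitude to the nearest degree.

≈ 39°N, 57°E

Write both endpoints as unit vectors p₁, p₂ with components (cos φ cos λ, cos φ sin λ, sin φ).
The central angle between the endpoints is δ = arccos(p₁·p₂) ≈ 1.598 rad (91.5°).
Interpolate at f = 1/2 with slerp weights a = sin((1−f)δ)/sin δ ≈ 0.717, b = sin(fδ)/sin δ ≈ 0.717.
p = a·p₁ + b·p₂ ≈ (0.418, 0.649, 0.636); φ = arcsin(p_z) ≈ 39.46°, λ = atan2(p_y, p_x) ≈ 57.23°.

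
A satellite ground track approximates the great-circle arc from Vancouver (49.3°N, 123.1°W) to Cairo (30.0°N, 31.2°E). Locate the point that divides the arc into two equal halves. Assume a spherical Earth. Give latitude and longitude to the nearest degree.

Convert each endpoint to a unit vector on the sphere (x = cos φ cos λ, y = cos φ sin λ, z = sin φ).
The central angle between the endpoints is δ = arccos(p₁·p₂) ≈ 1.701 rad (97.5°).
Interpolate at f = 1/2 with slerp weights a = sin((1−f)δ)/sin δ ≈ 0.758, b = sin(fδ)/sin δ ≈ 0.758.
p = a·p₁ + b·p₂ ≈ (0.292, -0.074, 0.954); φ = arcsin(p_z) ≈ 72.49°, λ = atan2(p_y, p_x) ≈ -14.24°.

≈ (72°N, 14°W)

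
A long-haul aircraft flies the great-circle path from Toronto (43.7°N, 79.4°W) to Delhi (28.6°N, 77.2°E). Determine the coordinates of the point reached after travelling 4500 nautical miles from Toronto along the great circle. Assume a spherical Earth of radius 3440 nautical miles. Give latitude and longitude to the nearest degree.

Convert each endpoint to a unit vector on the sphere (x = cos φ cos λ, y = cos φ sin λ, z = sin φ).
The central angle between the endpoints is δ = arccos(p₁·p₂) ≈ 1.825 rad (104.6°). The total great-circle distance is δ·R ≈ 1.825 × 3440 ≈ 6279 nmi, so the target fraction is f = 4500/6279 ≈ 0.717.
Interpolate at f ≈ 0.717 with slerp weights a = sin((1−f)δ)/sin δ ≈ 0.511, b = sin(fδ)/sin δ ≈ 0.998.
p = a·p₁ + b·p₂ ≈ (0.262, 0.491, 0.831); φ = arcsin(p_z) ≈ 56.17°, λ = atan2(p_y, p_x) ≈ 61.92°.

≈ 56°N, 62°E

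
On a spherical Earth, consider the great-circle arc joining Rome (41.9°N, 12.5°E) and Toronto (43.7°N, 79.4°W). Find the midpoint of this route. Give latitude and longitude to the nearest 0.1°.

≈ (53.1°N, 32.6°W)

From cos δ = sin φ₁ sin φ₂ + cos φ₁ cos φ₂ cos Δλ, the central angle is δ ≈ 1.111 rad (63.7°).
Interpolate at f = 1/2 with slerp weights a = sin((1−f)δ)/sin δ ≈ 0.589, b = sin(fδ)/sin δ ≈ 0.589.
p = a·p₁ + b·p₂ ≈ (0.506, -0.323, 0.800); φ = arcsin(p_z) ≈ 53.10°, λ = atan2(p_y, p_x) ≈ -32.59°.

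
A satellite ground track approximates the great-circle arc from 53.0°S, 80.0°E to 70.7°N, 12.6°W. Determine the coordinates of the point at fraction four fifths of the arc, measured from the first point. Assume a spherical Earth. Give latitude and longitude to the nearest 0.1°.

Convert each endpoint to a unit vector on the sphere (x = cos φ cos λ, y = cos φ sin λ, z = sin φ).
The central angle between the endpoints is δ = arccos(p₁·p₂) ≈ 2.438 rad (139.7°).
Interpolate at f = 4/5 with slerp weights a = sin((1−f)δ)/sin δ ≈ 0.725, b = sin(fδ)/sin δ ≈ 1.436.
p = a·p₁ + b·p₂ ≈ (0.539, 0.326, 0.777); φ = arcsin(p_z) ≈ 50.96°, λ = atan2(p_y, p_x) ≈ 31.16°.

≈ 51.0°N, 31.2°E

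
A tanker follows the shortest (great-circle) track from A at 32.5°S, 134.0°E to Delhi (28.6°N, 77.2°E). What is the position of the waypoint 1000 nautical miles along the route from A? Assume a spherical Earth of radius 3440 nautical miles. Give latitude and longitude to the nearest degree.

≈ 21°S, 121°E

Convert each endpoint to a unit vector on the sphere (x = cos φ cos λ, y = cos φ sin λ, z = sin φ).
The central angle between the endpoints is δ = arccos(p₁·p₂) ≈ 1.422 rad (81.5°). The total great-circle distance is δ·R ≈ 1.422 × 3440 ≈ 4892 nmi, so the target fraction is f = 1000/4892 ≈ 0.204.
Interpolate at f ≈ 0.204 with slerp weights a = sin((1−f)δ)/sin δ ≈ 0.915, b = sin(fδ)/sin δ ≈ 0.290.
p = a·p₁ + b·p₂ ≈ (-0.480, 0.803, -0.353); φ = arcsin(p_z) ≈ -20.67°, λ = atan2(p_y, p_x) ≈ 120.85°.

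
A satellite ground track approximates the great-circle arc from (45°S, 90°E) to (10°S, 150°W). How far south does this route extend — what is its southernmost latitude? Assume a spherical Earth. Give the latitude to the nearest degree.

≈ 52°S

The great circle lies in the plane with unit normal n̂ = (p₁ × p₂)/|p₁ × p₂|.
Here n̂_z ≈ +0.619; the vertex latitude is φ_max = arccos|n̂_z| ≈ 51.8°.
Check via Clairaut: cos φ_max = |cos φ₁| · sin C = cos(45.0°)·sin(118.9°) ≈ 0.619, again giving ≈ 51.8°.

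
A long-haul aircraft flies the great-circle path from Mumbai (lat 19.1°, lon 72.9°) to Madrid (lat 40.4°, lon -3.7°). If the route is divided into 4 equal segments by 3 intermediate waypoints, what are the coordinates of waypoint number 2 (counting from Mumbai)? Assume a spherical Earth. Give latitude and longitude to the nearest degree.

≈ lat 36°, lon 39°

Write both endpoints as unit vectors p₁, p₂ with components (cos φ cos λ, cos φ sin λ, sin φ).
The central angle between the endpoints is δ = arccos(p₁·p₂) ≈ 1.182 rad (67.7°).
Interpolate at f = 2/4 with slerp weights a = sin((1−f)δ)/sin δ ≈ 0.602, b = sin(fδ)/sin δ ≈ 0.602.
p = a·p₁ + b·p₂ ≈ (0.625, 0.514, 0.587); φ = arcsin(p_z) ≈ 35.97°, λ = atan2(p_y, p_x) ≈ 39.45°.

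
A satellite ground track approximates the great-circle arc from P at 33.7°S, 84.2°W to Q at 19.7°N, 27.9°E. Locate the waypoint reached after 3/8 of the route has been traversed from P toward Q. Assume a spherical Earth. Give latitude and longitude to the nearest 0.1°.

≈ 19.8°S, 36.3°W

Write both endpoints as unit vectors p₁, p₂ with components (cos φ cos λ, cos φ sin λ, sin φ).
The central angle between the endpoints is δ = arccos(p₁·p₂) ≈ 2.073 rad (118.8°).
Interpolate at f = 3/8 with slerp weights a = sin((1−f)δ)/sin δ ≈ 1.098, b = sin(fδ)/sin δ ≈ 0.801.
p = a·p₁ + b·p₂ ≈ (0.758, -0.556, -0.340); φ = arcsin(p_z) ≈ -19.85°, λ = atan2(p_y, p_x) ≈ -36.26°.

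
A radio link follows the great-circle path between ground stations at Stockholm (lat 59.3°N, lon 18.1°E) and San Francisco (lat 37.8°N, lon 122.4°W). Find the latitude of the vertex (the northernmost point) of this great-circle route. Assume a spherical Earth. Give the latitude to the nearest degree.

The great circle lies in the plane with unit normal n̂ = (p₁ × p₂)/|p₁ × p₂|.
Here n̂_z ≈ -0.263; the vertex latitude is φ_max = arccos|n̂_z| ≈ 74.8°.
Check via Clairaut: cos φ_max = |cos φ₁| · sin C = cos(59.3°)·sin(31.0°) ≈ 0.263, again giving ≈ 74.8°.

≈ 75°N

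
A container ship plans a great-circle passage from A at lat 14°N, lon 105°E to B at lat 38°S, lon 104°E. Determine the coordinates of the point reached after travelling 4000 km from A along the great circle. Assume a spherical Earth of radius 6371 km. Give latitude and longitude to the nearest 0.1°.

Write both endpoints as unit vectors p₁, p₂ with components (cos φ cos λ, cos φ sin λ, sin φ).
The central angle between the endpoints is δ = arccos(p₁·p₂) ≈ 0.908 rad (52.0°). The total great-circle distance is δ·R ≈ 0.908 × 6371 ≈ 5783 km, so the target fraction is f = 4000/5783 ≈ 0.692.
Interpolate at f ≈ 0.692 with slerp weights a = sin((1−f)δ)/sin δ ≈ 0.351, b = sin(fδ)/sin δ ≈ 0.745.
p = a·p₁ + b·p₂ ≈ (-0.230, 0.898, -0.374); φ = arcsin(p_z) ≈ -21.97°, λ = atan2(p_y, p_x) ≈ 104.37°.

≈ lat 22.0°S, lon 104.4°E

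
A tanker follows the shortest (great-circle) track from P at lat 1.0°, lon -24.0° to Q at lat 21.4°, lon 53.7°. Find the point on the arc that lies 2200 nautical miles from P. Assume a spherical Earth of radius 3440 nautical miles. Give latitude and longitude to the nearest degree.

≈ lat 14°, lon 11°

Write both endpoints as unit vectors p₁, p₂ with components (cos φ cos λ, cos φ sin λ, sin φ).
The central angle between the endpoints is δ = arccos(p₁·p₂) ≈ 1.365 rad (78.2°). The total great-circle distance is δ·R ≈ 1.365 × 3440 ≈ 4694 nmi, so the target fraction is f = 2200/4694 ≈ 0.469.
Interpolate at f ≈ 0.469 with slerp weights a = sin((1−f)δ)/sin δ ≈ 0.678, b = sin(fδ)/sin δ ≈ 0.610.
p = a·p₁ + b·p₂ ≈ (0.955, 0.182, 0.234); φ = arcsin(p_z) ≈ 13.55°, λ = atan2(p_y, p_x) ≈ 10.79°.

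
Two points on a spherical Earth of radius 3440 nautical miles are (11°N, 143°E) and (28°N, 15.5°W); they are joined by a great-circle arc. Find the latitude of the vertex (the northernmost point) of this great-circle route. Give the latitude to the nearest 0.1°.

The great circle lies in the plane with unit normal n̂ = (p₁ × p₂)/|p₁ × p₂|.
Here n̂_z ≈ -0.456; the vertex latitude is φ_max = arccos|n̂_z| ≈ 62.9°.

≈ 62.9°N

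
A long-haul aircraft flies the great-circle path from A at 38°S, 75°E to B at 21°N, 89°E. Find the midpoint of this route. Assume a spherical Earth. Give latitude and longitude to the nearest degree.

≈ 9°S, 83°E

From cos δ = sin φ₁ sin φ₂ + cos φ₁ cos φ₂ cos Δλ, the central angle is δ ≈ 1.055 rad (60.4°).
Interpolate at f = 1/2 with slerp weights a = sin((1−f)δ)/sin δ ≈ 0.579, b = sin(fδ)/sin δ ≈ 0.579.
p = a·p₁ + b·p₂ ≈ (0.127, 0.981, -0.149); φ = arcsin(p_z) ≈ -8.56°, λ = atan2(p_y, p_x) ≈ 82.59°.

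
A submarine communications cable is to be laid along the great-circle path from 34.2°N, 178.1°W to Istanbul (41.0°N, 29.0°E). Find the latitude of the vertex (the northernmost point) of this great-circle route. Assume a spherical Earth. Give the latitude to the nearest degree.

The great circle lies in the plane with unit normal n̂ = (p₁ × p₂)/|p₁ × p₂|.
Here n̂_z ≈ -0.289; the vertex latitude is φ_max = arccos|n̂_z| ≈ 73.2°.

≈ 73°N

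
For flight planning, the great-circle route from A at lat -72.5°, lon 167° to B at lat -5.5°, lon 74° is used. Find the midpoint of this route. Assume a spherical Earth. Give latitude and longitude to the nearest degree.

≈ lat -46°, lon 91°

Write both endpoints as unit vectors p₁, p₂ with components (cos φ cos λ, cos φ sin λ, sin φ).
The central angle between the endpoints is δ = arccos(p₁·p₂) ≈ 1.495 rad (85.7°).
Interpolate at f = 1/2 with slerp weights a = sin((1−f)δ)/sin δ ≈ 0.682, b = sin(fδ)/sin δ ≈ 0.682.
p = a·p₁ + b·p₂ ≈ (-0.013, 0.698, -0.716); φ = arcsin(p_z) ≈ -45.69°, λ = atan2(p_y, p_x) ≈ 91.04°.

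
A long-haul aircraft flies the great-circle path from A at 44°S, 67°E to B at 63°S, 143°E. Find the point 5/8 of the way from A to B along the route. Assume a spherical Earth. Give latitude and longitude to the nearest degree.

≈ 62°S, 106°E

Convert each endpoint to a unit vector on the sphere (x = cos φ cos λ, y = cos φ sin λ, z = sin φ).
The central angle between the endpoints is δ = arccos(p₁·p₂) ≈ 0.798 rad (45.7°).
Interpolate at f = 5/8 with slerp weights a = sin((1−f)δ)/sin δ ≈ 0.412, b = sin(fδ)/sin δ ≈ 0.668.
p = a·p₁ + b·p₂ ≈ (-0.127, 0.455, -0.881); φ = arcsin(p_z) ≈ -61.81°, λ = atan2(p_y, p_x) ≈ 105.53°.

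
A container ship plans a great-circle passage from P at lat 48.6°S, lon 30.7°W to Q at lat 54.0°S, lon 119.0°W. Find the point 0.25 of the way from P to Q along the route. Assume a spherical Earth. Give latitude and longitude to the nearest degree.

≈ lat 56°S, lon 48°W

Write both endpoints as unit vectors p₁, p₂ with components (cos φ cos λ, cos φ sin λ, sin φ).
The central angle between the endpoints is δ = arccos(p₁·p₂) ≈ 0.904 rad (51.8°).
Interpolate at f = 0.25 with slerp weights a = sin((1−f)δ)/sin δ ≈ 0.798, b = sin(fδ)/sin δ ≈ 0.285.
p = a·p₁ + b·p₂ ≈ (0.373, -0.416, -0.829); φ = arcsin(p_z) ≈ -56.04°, λ = atan2(p_y, p_x) ≈ -48.15°.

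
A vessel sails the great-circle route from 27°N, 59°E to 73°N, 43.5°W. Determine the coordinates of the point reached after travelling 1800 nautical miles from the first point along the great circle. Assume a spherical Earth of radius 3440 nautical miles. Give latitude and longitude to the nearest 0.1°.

≈ 54.8°N, 43.5°E

From cos δ = sin φ₁ sin φ₂ + cos φ₁ cos φ₂ cos Δλ, the central angle is δ ≈ 1.183 rad (67.8°). The total great-circle distance is δ·R ≈ 1.183 × 3440 ≈ 4071 nmi, so the target fraction is f = 1800/4071 ≈ 0.442.
Interpolate at f ≈ 0.442 with slerp weights a = sin((1−f)δ)/sin δ ≈ 0.662, b = sin(fδ)/sin δ ≈ 0.540.
p = a·p₁ + b·p₂ ≈ (0.418, 0.397, 0.817); φ = arcsin(p_z) ≈ 54.77°, λ = atan2(p_y, p_x) ≈ 43.51°.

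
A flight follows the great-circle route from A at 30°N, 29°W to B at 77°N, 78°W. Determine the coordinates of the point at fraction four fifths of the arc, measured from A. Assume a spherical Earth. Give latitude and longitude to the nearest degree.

≈ 69°N, 53°W

The haversine formula gives a central angle δ ≈ 0.908 rad (52.0°) between the endpoints.
Interpolate at f = 4/5 with slerp weights a = sin((1−f)δ)/sin δ ≈ 0.229, b = sin(fδ)/sin δ ≈ 0.843.
p = a·p₁ + b·p₂ ≈ (0.213, -0.282, 0.936); φ = arcsin(p_z) ≈ 69.32°, λ = atan2(p_y, p_x) ≈ -52.90°.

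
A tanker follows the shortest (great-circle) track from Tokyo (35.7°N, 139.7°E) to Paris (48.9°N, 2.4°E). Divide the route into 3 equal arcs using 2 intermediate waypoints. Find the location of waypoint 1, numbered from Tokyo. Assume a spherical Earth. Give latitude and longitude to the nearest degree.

≈ (60°N, 114°E)

Write both endpoints as unit vectors p₁, p₂ with components (cos φ cos λ, cos φ sin λ, sin φ).
The central angle between the endpoints is δ = arccos(p₁·p₂) ≈ 1.523 rad (87.3°).
Interpolate at f = 1/3 with slerp weights a = sin((1−f)δ)/sin δ ≈ 0.851, b = sin(fδ)/sin δ ≈ 0.487.
p = a·p₁ + b·p₂ ≈ (-0.207, 0.460, 0.863); φ = arcsin(p_z) ≈ 59.69°, λ = atan2(p_y, p_x) ≈ 114.23°.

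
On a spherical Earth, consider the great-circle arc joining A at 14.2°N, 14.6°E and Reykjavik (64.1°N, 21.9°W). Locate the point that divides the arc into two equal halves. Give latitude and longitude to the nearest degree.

≈ 40°N, 3°E

From cos δ = sin φ₁ sin φ₂ + cos φ₁ cos φ₂ cos Δλ, the central angle is δ ≈ 0.975 rad (55.9°).
Interpolate at f = 1/2 with slerp weights a = sin((1−f)δ)/sin δ ≈ 0.566, b = sin(fδ)/sin δ ≈ 0.566.
p = a·p₁ + b·p₂ ≈ (0.760, 0.046, 0.648); φ = arcsin(p_z) ≈ 40.39°, λ = atan2(p_y, p_x) ≈ 3.47°.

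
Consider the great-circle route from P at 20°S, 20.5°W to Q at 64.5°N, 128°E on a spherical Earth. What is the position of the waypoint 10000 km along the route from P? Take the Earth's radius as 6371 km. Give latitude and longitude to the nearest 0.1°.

≈ 63.7°N, 21.7°E

Convert each endpoint to a unit vector on the sphere (x = cos φ cos λ, y = cos φ sin λ, z = sin φ).
The central angle between the endpoints is δ = arccos(p₁·p₂) ≈ 2.283 rad (130.8°). The total great-circle distance is δ·R ≈ 2.283 × 6371 ≈ 14546 km, so the target fraction is f = 10000/14546 ≈ 0.687.
Interpolate at f ≈ 0.687 with slerp weights a = sin((1−f)δ)/sin δ ≈ 0.865, b = sin(fδ)/sin δ ≈ 1.321.
p = a·p₁ + b·p₂ ≈ (0.411, 0.164, 0.897); φ = arcsin(p_z) ≈ 63.74°, λ = atan2(p_y, p_x) ≈ 21.71°.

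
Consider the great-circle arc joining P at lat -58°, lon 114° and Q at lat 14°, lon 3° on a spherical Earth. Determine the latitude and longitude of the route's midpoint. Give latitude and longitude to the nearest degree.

Convert each endpoint to a unit vector on the sphere (x = cos φ cos λ, y = cos φ sin λ, z = sin φ).
The central angle between the endpoints is δ = arccos(p₁·p₂) ≈ 1.971 rad (112.9°).
Interpolate at f = 1/2 with slerp weights a = sin((1−f)δ)/sin δ ≈ 0.905, b = sin(fδ)/sin δ ≈ 0.905.
p = a·p₁ + b·p₂ ≈ (0.682, 0.484, -0.549); φ = arcsin(p_z) ≈ -33.26°, λ = atan2(p_y, p_x) ≈ 35.37°.

≈ lat -33°, lon 35°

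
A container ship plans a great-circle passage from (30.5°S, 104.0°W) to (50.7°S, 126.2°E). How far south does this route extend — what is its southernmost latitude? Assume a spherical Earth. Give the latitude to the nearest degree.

The great circle lies in the plane with unit normal n̂ = (p₁ × p₂)/|p₁ × p₂|.
Here n̂_z ≈ -0.420; the vertex latitude is φ_max = arccos|n̂_z| ≈ 65.2°.
Check via Clairaut: cos φ_max = |cos φ₁| · sin C = cos(30.5°)·sin(150.9°) ≈ 0.420, again giving ≈ 65.2°.

≈ 65°S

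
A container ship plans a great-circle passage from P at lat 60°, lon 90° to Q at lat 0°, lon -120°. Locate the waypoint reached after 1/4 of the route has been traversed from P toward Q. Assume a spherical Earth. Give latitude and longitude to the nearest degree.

≈ lat 74°, lon 162°

Convert each endpoint to a unit vector on the sphere (x = cos φ cos λ, y = cos φ sin λ, z = sin φ).
The central angle between the endpoints is δ = arccos(p₁·p₂) ≈ 2.019 rad (115.7°).
Interpolate at f = 1/4 with slerp weights a = sin((1−f)δ)/sin δ ≈ 1.108, b = sin(fδ)/sin δ ≈ 0.536.
p = a·p₁ + b·p₂ ≈ (-0.268, 0.089, 0.959); φ = arcsin(p_z) ≈ 73.58°, λ = atan2(p_y, p_x) ≈ 161.59°.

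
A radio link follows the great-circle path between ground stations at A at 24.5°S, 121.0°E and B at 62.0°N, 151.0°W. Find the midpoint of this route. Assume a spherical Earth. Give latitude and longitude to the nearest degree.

≈ 24°N, 148°E

Convert each endpoint to a unit vector on the sphere (x = cos φ cos λ, y = cos φ sin λ, z = sin φ).
The central angle between the endpoints is δ = arccos(p₁·p₂) ≈ 1.930 rad (110.6°).
Interpolate at f = 1/2 with slerp weights a = sin((1−f)δ)/sin δ ≈ 0.878, b = sin(fδ)/sin δ ≈ 0.878.
p = a·p₁ + b·p₂ ≈ (-0.772, 0.485, 0.411); φ = arcsin(p_z) ≈ 24.27°, λ = atan2(p_y, p_x) ≈ 147.86°.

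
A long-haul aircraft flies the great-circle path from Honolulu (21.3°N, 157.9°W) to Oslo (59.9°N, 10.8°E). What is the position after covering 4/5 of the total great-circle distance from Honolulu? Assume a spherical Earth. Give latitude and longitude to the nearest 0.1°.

≈ 78.7°N, 7.6°W

Write both endpoints as unit vectors p₁, p₂ with components (cos φ cos λ, cos φ sin λ, sin φ).
The central angle between the endpoints is δ = arccos(p₁·p₂) ≈ 1.715 rad (98.3°).
Interpolate at f = 4/5 with slerp weights a = sin((1−f)δ)/sin δ ≈ 0.340, b = sin(fδ)/sin δ ≈ 0.991.
p = a·p₁ + b·p₂ ≈ (0.195, -0.026, 0.981); φ = arcsin(p_z) ≈ 78.68°, λ = atan2(p_y, p_x) ≈ -7.62°.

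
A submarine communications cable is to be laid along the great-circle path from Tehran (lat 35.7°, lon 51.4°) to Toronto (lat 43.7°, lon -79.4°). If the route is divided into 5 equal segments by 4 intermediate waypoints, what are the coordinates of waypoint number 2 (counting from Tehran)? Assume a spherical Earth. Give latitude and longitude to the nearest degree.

From cos δ = sin φ₁ sin φ₂ + cos φ₁ cos φ₂ cos Δλ, the central angle is δ ≈ 1.551 rad (88.9°).
Interpolate at f = 2/5 with slerp weights a = sin((1−f)δ)/sin δ ≈ 0.802, b = sin(fδ)/sin δ ≈ 0.582.
p = a·p₁ + b·p₂ ≈ (0.484, 0.096, 0.870); φ = arcsin(p_z) ≈ 60.45°, λ = atan2(p_y, p_x) ≈ 11.21°.

≈ lat 60°, lon 11°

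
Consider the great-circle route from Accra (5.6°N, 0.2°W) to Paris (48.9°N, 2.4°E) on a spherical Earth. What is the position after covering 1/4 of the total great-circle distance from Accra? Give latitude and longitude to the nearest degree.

≈ 16°N, 0°E

Convert each endpoint to a unit vector on the sphere (x = cos φ cos λ, y = cos φ sin λ, z = sin φ).
The central angle between the endpoints is δ = arccos(p₁·p₂) ≈ 0.757 rad (43.4°).
Interpolate at f = 1/4 with slerp weights a = sin((1−f)δ)/sin δ ≈ 0.783, b = sin(fδ)/sin δ ≈ 0.274.
p = a·p₁ + b·p₂ ≈ (0.959, 0.005, 0.283); φ = arcsin(p_z) ≈ 16.43°, λ = atan2(p_y, p_x) ≈ 0.29°.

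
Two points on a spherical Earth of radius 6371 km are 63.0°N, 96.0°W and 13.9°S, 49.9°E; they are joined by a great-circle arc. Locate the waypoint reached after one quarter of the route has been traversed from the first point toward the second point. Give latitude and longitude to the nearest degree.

The haversine formula gives a central angle δ ≈ 2.188 rad (125.4°) between the endpoints.
Interpolate at f = 1/4 with slerp weights a = sin((1−f)δ)/sin δ ≈ 1.223, b = sin(fδ)/sin δ ≈ 0.638.
p = a·p₁ + b·p₂ ≈ (0.341, -0.079, 0.937); φ = arcsin(p_z) ≈ 69.52°, λ = atan2(p_y, p_x) ≈ -13.00°.

≈ 70°N, 13°W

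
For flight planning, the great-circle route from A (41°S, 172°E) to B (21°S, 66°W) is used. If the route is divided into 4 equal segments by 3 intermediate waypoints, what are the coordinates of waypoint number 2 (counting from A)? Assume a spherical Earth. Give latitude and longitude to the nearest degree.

≈ (51°S, 116°W)

The haversine formula gives a central angle δ ≈ 1.710 rad (97.9°) between the endpoints.
Interpolate at f = 2/4 with slerp weights a = sin((1−f)δ)/sin δ ≈ 0.762, b = sin(fδ)/sin δ ≈ 0.762.
p = a·p₁ + b·p₂ ≈ (-0.280, -0.570, -0.773); φ = arcsin(p_z) ≈ -50.60°, λ = atan2(p_y, p_x) ≈ -116.18°.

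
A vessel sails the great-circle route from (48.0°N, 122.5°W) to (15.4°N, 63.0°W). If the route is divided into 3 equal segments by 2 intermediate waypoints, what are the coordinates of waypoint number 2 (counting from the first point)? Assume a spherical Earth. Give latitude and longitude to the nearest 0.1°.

Convert each endpoint to a unit vector on the sphere (x = cos φ cos λ, y = cos φ sin λ, z = sin φ).
The central angle between the endpoints is δ = arccos(p₁·p₂) ≈ 1.018 rad (58.3°).
Interpolate at f = 2/3 with slerp weights a = sin((1−f)δ)/sin δ ≈ 0.391, b = sin(fδ)/sin δ ≈ 0.738.
p = a·p₁ + b·p₂ ≈ (0.182, -0.854, 0.487); φ = arcsin(p_z) ≈ 29.12°, λ = atan2(p_y, p_x) ≈ -77.96°.

≈ (29.1°N, 78.0°W)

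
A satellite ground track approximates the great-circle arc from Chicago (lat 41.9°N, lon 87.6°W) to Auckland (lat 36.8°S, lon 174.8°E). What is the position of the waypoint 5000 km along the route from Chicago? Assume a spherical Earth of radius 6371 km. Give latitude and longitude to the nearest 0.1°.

Convert each endpoint to a unit vector on the sphere (x = cos φ cos λ, y = cos φ sin λ, z = sin φ).
The central angle between the endpoints is δ = arccos(p₁·p₂) ≈ 2.070 rad (118.6°). The total great-circle distance is δ·R ≈ 2.070 × 6371 ≈ 13189 km, so the target fraction is f = 5000/13189 ≈ 0.379.
Interpolate at f ≈ 0.379 with slerp weights a = sin((1−f)δ)/sin δ ≈ 1.093, b = sin(fδ)/sin δ ≈ 0.805.
p = a·p₁ + b·p₂ ≈ (-0.608, -0.754, 0.248); φ = arcsin(p_z) ≈ 14.34°, λ = atan2(p_y, p_x) ≈ -128.86°.

≈ lat 14.3°N, lon 128.9°W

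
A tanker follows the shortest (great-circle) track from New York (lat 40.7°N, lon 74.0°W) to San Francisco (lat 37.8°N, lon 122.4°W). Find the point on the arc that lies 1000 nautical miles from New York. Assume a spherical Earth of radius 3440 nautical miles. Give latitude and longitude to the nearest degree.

≈ lat 42°N, lon 96°W

Write both endpoints as unit vectors p₁, p₂ with components (cos φ cos λ, cos φ sin λ, sin φ).
The central angle between the endpoints is δ = arccos(p₁·p₂) ≈ 0.648 rad (37.1°). The total great-circle distance is δ·R ≈ 0.648 × 3440 ≈ 2229 nmi, so the target fraction is f = 1000/2229 ≈ 0.449.
Interpolate at f ≈ 0.449 with slerp weights a = sin((1−f)δ)/sin δ ≈ 0.579, b = sin(fδ)/sin δ ≈ 0.475.
p = a·p₁ + b·p₂ ≈ (-0.080, -0.739, 0.669); φ = arcsin(p_z) ≈ 41.98°, λ = atan2(p_y, p_x) ≈ -96.18°.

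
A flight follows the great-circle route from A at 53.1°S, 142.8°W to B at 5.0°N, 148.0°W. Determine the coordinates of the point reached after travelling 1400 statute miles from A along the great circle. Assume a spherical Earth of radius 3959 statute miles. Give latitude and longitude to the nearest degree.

Write both endpoints as unit vectors p₁, p₂ with components (cos φ cos λ, cos φ sin λ, sin φ).
The central angle between the endpoints is δ = arccos(p₁·p₂) ≈ 1.017 rad (58.3°). The total great-circle distance is δ·R ≈ 1.017 × 3959 ≈ 4026 mi, so the target fraction is f = 1400/4026 ≈ 0.348.
Interpolate at f ≈ 0.348 with slerp weights a = sin((1−f)δ)/sin δ ≈ 0.724, b = sin(fδ)/sin δ ≈ 0.407.
p = a·p₁ + b·p₂ ≈ (-0.690, -0.478, -0.543); φ = arcsin(p_z) ≈ -32.92°, λ = atan2(p_y, p_x) ≈ -145.31°.

≈ 33°S, 145°W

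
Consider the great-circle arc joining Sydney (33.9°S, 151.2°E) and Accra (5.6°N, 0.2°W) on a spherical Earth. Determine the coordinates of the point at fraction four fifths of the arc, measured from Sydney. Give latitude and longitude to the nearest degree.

From cos δ = sin φ₁ sin φ₂ + cos φ₁ cos φ₂ cos Δλ, the central angle is δ ≈ 2.465 rad (141.2°).
Interpolate at f = 4/5 with slerp weights a = sin((1−f)δ)/sin δ ≈ 0.756, b = sin(fδ)/sin δ ≈ 1.470.
p = a·p₁ + b·p₂ ≈ (0.913, 0.297, -0.278); φ = arcsin(p_z) ≈ -16.15°, λ = atan2(p_y, p_x) ≈ 18.02°.

≈ 16°S, 18°E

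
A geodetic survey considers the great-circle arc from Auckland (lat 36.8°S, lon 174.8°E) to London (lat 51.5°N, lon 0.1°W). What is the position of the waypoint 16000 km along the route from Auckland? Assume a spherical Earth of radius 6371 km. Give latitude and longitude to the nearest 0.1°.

≈ lat 70.9°N, lon 17.3°E

Convert each endpoint to a unit vector on the sphere (x = cos φ cos λ, y = cos φ sin λ, z = sin φ).
The central angle between the endpoints is δ = arccos(p₁·p₂) ≈ 2.877 rad (164.9°). The total great-circle distance is δ·R ≈ 2.877 × 6371 ≈ 18332 km, so the target fraction is f = 16000/18332 ≈ 0.873.
Interpolate at f ≈ 0.873 with slerp weights a = sin((1−f)δ)/sin δ ≈ 1.370, b = sin(fδ)/sin δ ≈ 2.256.
p = a·p₁ + b·p₂ ≈ (0.312, 0.097, 0.945); φ = arcsin(p_z) ≈ 70.93°, λ = atan2(p_y, p_x) ≈ 17.27°.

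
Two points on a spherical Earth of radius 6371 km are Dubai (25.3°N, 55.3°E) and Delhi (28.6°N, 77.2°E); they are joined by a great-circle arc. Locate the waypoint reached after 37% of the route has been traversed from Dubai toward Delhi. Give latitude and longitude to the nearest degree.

Convert each endpoint to a unit vector on the sphere (x = cos φ cos λ, y = cos φ sin λ, z = sin φ).
The central angle between the endpoints is δ = arccos(p₁·p₂) ≈ 0.345 rad (19.8°).
Interpolate at f = 0.37 with slerp weights a = sin((1−f)δ)/sin δ ≈ 0.638, b = sin(fδ)/sin δ ≈ 0.376.
p = a·p₁ + b·p₂ ≈ (0.401, 0.796, 0.453); φ = arcsin(p_z) ≈ 26.92°, λ = atan2(p_y, p_x) ≈ 63.25°.

≈ 27°N, 63°E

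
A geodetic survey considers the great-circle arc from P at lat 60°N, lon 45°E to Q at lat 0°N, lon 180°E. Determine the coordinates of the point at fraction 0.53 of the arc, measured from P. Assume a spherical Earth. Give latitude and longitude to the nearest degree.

≈ lat 47°N, lon 154°E

Convert each endpoint to a unit vector on the sphere (x = cos φ cos λ, y = cos φ sin λ, z = sin φ).
The central angle between the endpoints is δ = arccos(p₁·p₂) ≈ 1.932 rad (110.7°).
Interpolate at f = 0.53 with slerp weights a = sin((1−f)δ)/sin δ ≈ 0.843, b = sin(fδ)/sin δ ≈ 0.913.
p = a·p₁ + b·p₂ ≈ (-0.615, 0.298, 0.730); φ = arcsin(p_z) ≈ 46.88°, λ = atan2(p_y, p_x) ≈ 154.16°.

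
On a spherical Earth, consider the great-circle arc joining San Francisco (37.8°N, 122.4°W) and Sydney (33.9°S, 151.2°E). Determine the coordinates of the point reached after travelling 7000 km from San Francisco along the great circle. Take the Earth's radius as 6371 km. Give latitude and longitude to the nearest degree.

≈ 4°S, 173°W

Convert each endpoint to a unit vector on the sphere (x = cos φ cos λ, y = cos φ sin λ, z = sin φ).
The central angle between the endpoints is δ = arccos(p₁·p₂) ≈ 1.876 rad (107.5°). The total great-circle distance is δ·R ≈ 1.876 × 6371 ≈ 11953 km, so the target fraction is f = 7000/11953 ≈ 0.586.
Interpolate at f ≈ 0.586 with slerp weights a = sin((1−f)δ)/sin δ ≈ 0.736, b = sin(fδ)/sin δ ≈ 0.934.
p = a·p₁ + b·p₂ ≈ (-0.991, -0.117, -0.070); φ = arcsin(p_z) ≈ -4.02°, λ = atan2(p_y, p_x) ≈ -173.25°.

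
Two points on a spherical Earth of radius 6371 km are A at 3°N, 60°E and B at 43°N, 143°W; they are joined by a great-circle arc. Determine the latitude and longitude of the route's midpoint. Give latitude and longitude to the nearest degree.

≈ 59°N, 101°E

Write both endpoints as unit vectors p₁, p₂ with components (cos φ cos λ, cos φ sin λ, sin φ).
The central angle between the endpoints is δ = arccos(p₁·p₂) ≈ 2.261 rad (129.5°).
Interpolate at f = 1/2 with slerp weights a = sin((1−f)δ)/sin δ ≈ 1.173, b = sin(fδ)/sin δ ≈ 1.173.
p = a·p₁ + b·p₂ ≈ (-0.099, 0.498, 0.861); φ = arcsin(p_z) ≈ 59.47°, λ = atan2(p_y, p_x) ≈ 101.29°.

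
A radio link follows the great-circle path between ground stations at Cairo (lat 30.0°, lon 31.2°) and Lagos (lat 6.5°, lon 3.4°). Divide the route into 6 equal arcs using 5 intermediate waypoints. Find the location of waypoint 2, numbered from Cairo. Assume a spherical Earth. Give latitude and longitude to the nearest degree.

≈ lat 23°, lon 21°

Convert each endpoint to a unit vector on the sphere (x = cos φ cos λ, y = cos φ sin λ, z = sin φ).
The central angle between the endpoints is δ = arccos(p₁·p₂) ≈ 0.613 rad (35.1°).
Interpolate at f = 2/6 with slerp weights a = sin((1−f)δ)/sin δ ≈ 0.691, b = sin(fδ)/sin δ ≈ 0.353.
p = a·p₁ + b·p₂ ≈ (0.862, 0.331, 0.385); φ = arcsin(p_z) ≈ 22.66°, λ = atan2(p_y, p_x) ≈ 21.00°.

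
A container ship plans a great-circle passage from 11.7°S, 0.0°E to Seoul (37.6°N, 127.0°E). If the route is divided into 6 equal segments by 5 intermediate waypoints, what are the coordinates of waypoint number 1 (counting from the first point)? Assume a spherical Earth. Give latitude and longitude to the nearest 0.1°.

Convert each endpoint to a unit vector on the sphere (x = cos φ cos λ, y = cos φ sin λ, z = sin φ).
The central angle between the endpoints is δ = arccos(p₁·p₂) ≈ 2.203 rad (126.2°).
Interpolate at f = 1/6 with slerp weights a = sin((1−f)δ)/sin δ ≈ 1.196, b = sin(fδ)/sin δ ≈ 0.445.
p = a·p₁ + b·p₂ ≈ (0.959, 0.281, 0.029); φ = arcsin(p_z) ≈ 1.65°, λ = atan2(p_y, p_x) ≈ 16.35°.

≈ 1.7°N, 16.4°E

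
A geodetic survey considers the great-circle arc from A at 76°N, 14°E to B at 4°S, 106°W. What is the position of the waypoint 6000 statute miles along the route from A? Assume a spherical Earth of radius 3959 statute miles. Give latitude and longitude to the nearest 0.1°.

Convert each endpoint to a unit vector on the sphere (x = cos φ cos λ, y = cos φ sin λ, z = sin φ).
The central angle between the endpoints is δ = arccos(p₁·p₂) ≈ 1.760 rad (100.9°). The total great-circle distance is δ·R ≈ 1.760 × 3959 ≈ 6969 mi, so the target fraction is f = 6000/6969 ≈ 0.861.
Interpolate at f ≈ 0.861 with slerp weights a = sin((1−f)δ)/sin δ ≈ 0.247, b = sin(fδ)/sin δ ≈ 1.017.
p = a·p₁ + b·p₂ ≈ (-0.222, -0.960, 0.168); φ = arcsin(p_z) ≈ 9.70°, λ = atan2(p_y, p_x) ≈ -102.99°.

≈ 9.7°N, 103.0°W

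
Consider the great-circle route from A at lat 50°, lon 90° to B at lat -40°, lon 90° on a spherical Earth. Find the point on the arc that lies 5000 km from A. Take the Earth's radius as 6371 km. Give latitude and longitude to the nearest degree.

Convert each endpoint to a unit vector on the sphere (x = cos φ cos λ, y = cos φ sin λ, z = sin φ).
The central angle between the endpoints is δ = arccos(p₁·p₂) ≈ 1.571 rad (90.0°). The total great-circle distance is δ·R ≈ 1.571 × 6371 ≈ 10008 km, so the target fraction is f = 5000/10008 ≈ 0.500.
Interpolate at f ≈ 0.500 with slerp weights a = sin((1−f)δ)/sin δ ≈ 0.708, b = sin(fδ)/sin δ ≈ 0.707.
p = a·p₁ + b·p₂ ≈ (0.000, 0.996, 0.088); φ = arcsin(p_z) ≈ 5.03°, λ = atan2(p_y, p_x) ≈ 90.00°.

≈ lat 5°, lon 90°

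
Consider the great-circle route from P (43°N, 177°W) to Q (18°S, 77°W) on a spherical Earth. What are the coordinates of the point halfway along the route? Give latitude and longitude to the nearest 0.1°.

From cos δ = sin φ₁ sin φ₂ + cos φ₁ cos φ₂ cos Δλ, the central angle is δ ≈ 1.909 rad (109.4°).
Interpolate at f = 1/2 with slerp weights a = sin((1−f)δ)/sin δ ≈ 0.865, b = sin(fδ)/sin δ ≈ 0.865.
p = a·p₁ + b·p₂ ≈ (-0.447, -0.835, 0.323); φ = arcsin(p_z) ≈ 18.82°, λ = atan2(p_y, p_x) ≈ -118.15°.

≈ (18.8°N, 118.2°W)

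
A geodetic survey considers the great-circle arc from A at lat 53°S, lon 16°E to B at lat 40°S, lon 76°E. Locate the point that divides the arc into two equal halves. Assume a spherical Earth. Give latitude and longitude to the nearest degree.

Write both endpoints as unit vectors p₁, p₂ with components (cos φ cos λ, cos φ sin λ, sin φ).
The central angle between the endpoints is δ = arccos(p₁·p₂) ≈ 0.732 rad (41.9°).
Interpolate at f = 1/2 with slerp weights a = sin((1−f)δ)/sin δ ≈ 0.535, b = sin(fδ)/sin δ ≈ 0.535.
p = a·p₁ + b·p₂ ≈ (0.409, 0.487, -0.772); φ = arcsin(p_z) ≈ -50.52°, λ = atan2(p_y, p_x) ≈ 49.97°.

≈ lat 51°S, lon 50°E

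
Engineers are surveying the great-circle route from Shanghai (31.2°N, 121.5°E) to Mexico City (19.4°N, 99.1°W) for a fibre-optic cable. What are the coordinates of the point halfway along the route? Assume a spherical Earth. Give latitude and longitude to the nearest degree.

Convert each endpoint to a unit vector on the sphere (x = cos φ cos λ, y = cos φ sin λ, z = sin φ).
The central angle between the endpoints is δ = arccos(p₁·p₂) ≈ 2.027 rad (116.1°).
Interpolate at f = 1/2 with slerp weights a = sin((1−f)δ)/sin δ ≈ 0.945, b = sin(fδ)/sin δ ≈ 0.945.
p = a·p₁ + b·p₂ ≈ (-0.564, -0.191, 0.804); φ = arcsin(p_z) ≈ 53.49°, λ = atan2(p_y, p_x) ≈ -161.28°.

≈ 53°N, 161°W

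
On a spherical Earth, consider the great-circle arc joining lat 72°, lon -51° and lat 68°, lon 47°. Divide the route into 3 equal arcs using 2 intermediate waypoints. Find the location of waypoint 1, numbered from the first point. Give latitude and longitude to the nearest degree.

≈ lat 77°, lon -17°

Write both endpoints as unit vectors p₁, p₂ with components (cos φ cos λ, cos φ sin λ, sin φ).
The central angle between the endpoints is δ = arccos(p₁·p₂) ≈ 0.524 rad (30.0°).
Interpolate at f = 1/3 with slerp weights a = sin((1−f)δ)/sin δ ≈ 0.684, b = sin(fδ)/sin δ ≈ 0.347.
p = a·p₁ + b·p₂ ≈ (0.222, -0.069, 0.973); φ = arcsin(p_z) ≈ 76.57°, λ = atan2(p_y, p_x) ≈ -17.31°.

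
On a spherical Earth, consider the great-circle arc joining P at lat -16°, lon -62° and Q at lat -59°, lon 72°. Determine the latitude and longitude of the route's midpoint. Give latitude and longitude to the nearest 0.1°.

≈ lat -58.0°, lon -30.5°

Convert each endpoint to a unit vector on the sphere (x = cos φ cos λ, y = cos φ sin λ, z = sin φ).
The central angle between the endpoints is δ = arccos(p₁·p₂) ≈ 1.679 rad (96.2°).
Interpolate at f = 1/2 with slerp weights a = sin((1−f)δ)/sin δ ≈ 0.749, b = sin(fδ)/sin δ ≈ 0.749.
p = a·p₁ + b·p₂ ≈ (0.457, -0.269, -0.848); φ = arcsin(p_z) ≈ -57.99°, λ = atan2(p_y, p_x) ≈ -30.45°.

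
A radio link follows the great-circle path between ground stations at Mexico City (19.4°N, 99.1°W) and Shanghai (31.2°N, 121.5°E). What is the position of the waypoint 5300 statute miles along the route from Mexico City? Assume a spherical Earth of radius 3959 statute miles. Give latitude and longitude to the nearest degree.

Write both endpoints as unit vectors p₁, p₂ with components (cos φ cos λ, cos φ sin λ, sin φ).
The central angle between the endpoints is δ = arccos(p₁·p₂) ≈ 2.027 rad (116.1°). The total great-circle distance is δ·R ≈ 2.027 × 3959 ≈ 8025 mi, so the target fraction is f = 5300/8025 ≈ 0.660.
Interpolate at f ≈ 0.660 with slerp weights a = sin((1−f)δ)/sin δ ≈ 0.708, b = sin(fδ)/sin δ ≈ 1.084.
p = a·p₁ + b·p₂ ≈ (-0.590, 0.132, 0.797); φ = arcsin(p_z) ≈ 52.80°, λ = atan2(p_y, p_x) ≈ 167.42°.

≈ (53°N, 167°E)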